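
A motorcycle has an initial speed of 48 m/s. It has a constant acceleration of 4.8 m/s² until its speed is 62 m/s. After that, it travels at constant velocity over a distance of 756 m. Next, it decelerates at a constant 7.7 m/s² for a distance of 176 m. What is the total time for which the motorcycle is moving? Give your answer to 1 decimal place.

18.8 s

Phase 1 (accelerating): v₀ = 48.0 m/s, a = 4.8 m/s².
v = v₀ + at → t = (62 − 48.0) / 4.8 = 2.92 s
v² = v₀² + 2aΔx → Δx = (62² − 48.0²)/(2·4.8) = 160 m

Phase 2 (constant speed): v₀ = 62.0 m/s, a = 0 m/s².
Constant speed: t = d/v = 756/62.0 = 12.2 s

Phase 3 (decelerating): v₀ = 62.0 m/s, a = -7.7 m/s².
v² = v₀² + 2aΔx = 62.0² + 2·-7.7·176 = 1130 → v = 33.7 m/s
t = (v − v₀)/a = (33.7 − 62.0)/-7.7 = 3.68 s
Total time = 2.92 + 12.2 + 3.68 = 18.8 s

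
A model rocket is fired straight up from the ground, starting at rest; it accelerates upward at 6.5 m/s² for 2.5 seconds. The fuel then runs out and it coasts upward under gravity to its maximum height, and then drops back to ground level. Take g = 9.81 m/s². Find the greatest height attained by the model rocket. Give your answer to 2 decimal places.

33.77 m

Phase 1 (powered ascent): v₀ = 0 m/s, a = 6.5 m/s².
v = v₀ + at = 0 + (6.5)(2.5) = 16.2 m/s
Δx = v₀t + ½at² = 0·2.5 + 0.5·6.5·2.5² = 20.3 m

Phase 2 (coasting upward): v₀ = 16.2 m/s, a = -9.81 m/s².
v = v₀ + at → t = (0 − 16.2) / -9.81 = 1.66 s
v² = v₀² + 2aΔx → Δx = (0² − 16.2²)/(2·-9.81) = 13.5 m
Maximum height = 20.3 + 13.5 = 33.8 m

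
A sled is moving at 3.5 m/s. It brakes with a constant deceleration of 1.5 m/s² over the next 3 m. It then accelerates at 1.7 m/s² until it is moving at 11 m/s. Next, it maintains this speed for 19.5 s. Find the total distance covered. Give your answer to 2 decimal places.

Phase 1 (decelerating): v₀ = 3.50 m/s, a = -1.5 m/s².
v² = v₀² + 2aΔx = 3.50² + 2·-1.5·3 = 3.25 → v = 1.80 m/s
t = (v − v₀)/a = (1.80 − 3.50)/-1.5 = 1.13 s

Phase 2 (accelerating): v₀ = 1.80 m/s, a = 1.7 m/s².
v = v₀ + at → t = (11 − 1.80) / 1.7 = 5.41 s
v² = v₀² + 2aΔx → Δx = (11² − 1.80²)/(2·1.7) = 34.6 m

Phase 3 (constant speed): v₀ = 11.0 m/s, a = 0 m/s².
v = v₀ + at = 11.0 + (0)(19.5) = 11.0 m/s
Δx = v₀t + ½at² = 11.0·19.5 + 0.5·0·19.5² = 214 m
Total distance = 3.00 + 34.6 + 214 = 252 m

252.13 m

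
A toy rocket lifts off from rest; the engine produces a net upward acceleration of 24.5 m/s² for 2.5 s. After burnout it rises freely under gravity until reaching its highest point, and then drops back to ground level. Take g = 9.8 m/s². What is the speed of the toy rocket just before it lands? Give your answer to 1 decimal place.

Phase 1 (powered ascent): v₀ = 0 m/s, a = 24.5 m/s².
v = v₀ + at = 0 + (24.5)(2.5) = 61.2 m/s
Δx = v₀t + ½at² = 0·2.5 + 0.5·24.5·2.5² = 76.6 m

Phase 2 (coasting upward): v₀ = 61.2 m/s, a = -9.8 m/s².
v = v₀ + at → t = (0 − 61.2) / -9.8 = 6.25 s
v² = v₀² + 2aΔx → Δx = (0² − 61.2²)/(2·-9.8) = 191 m

Phase 3 (free fall): v₀ = 0 m/s, a = -9.8 m/s².
Falls 268 m from rest: t = √(2·268/9.8) = 7.40 s; v = g·t = 72.5 m/s.
Impact speed = 72.5 m/s

72.5 m/s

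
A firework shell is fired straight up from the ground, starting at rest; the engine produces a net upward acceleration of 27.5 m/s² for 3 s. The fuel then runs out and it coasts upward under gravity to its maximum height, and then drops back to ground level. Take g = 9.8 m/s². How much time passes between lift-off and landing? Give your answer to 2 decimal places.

21.22 s

Phase 1 (powered ascent): v₀ = 0 m/s, a = 27.5 m/s².
v = v₀ + at = 0 + (27.5)(3) = 82.5 m/s
Δx = v₀t + ½at² = 0·3 + 0.5·27.5·3² = 124 m

Phase 2 (coasting upward): v₀ = 82.5 m/s, a = -9.8 m/s².
v = v₀ + at → t = (0 − 82.5) / -9.8 = 8.42 s
v² = v₀² + 2aΔx → Δx = (0² − 82.5²)/(2·-9.8) = 347 m

Phase 3 (free fall): v₀ = 0 m/s, a = -9.8 m/s².
Falls 471 m from rest: t = √(2·471/9.8) = 9.80 s; v = g·t = 96.1 m/s.
Total time = 3.00 + 8.42 + 9.80 = 21.2 s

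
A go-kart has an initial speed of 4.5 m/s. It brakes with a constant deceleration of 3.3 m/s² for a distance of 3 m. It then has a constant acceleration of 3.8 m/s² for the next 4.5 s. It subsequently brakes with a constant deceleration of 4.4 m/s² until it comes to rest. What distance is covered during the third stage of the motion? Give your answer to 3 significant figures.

35.9 m

Phase 1 (decelerating): v₀ = 4.50 m/s, a = -3.3 m/s².
v² = v₀² + 2aΔx = 4.50² + 2·-3.3·3 = 0.450 → v = 0.671 m/s
t = (v − v₀)/a = (0.671 − 4.50)/-3.3 = 1.16 s

Phase 2 (accelerating): v₀ = 0.671 m/s, a = 3.8 m/s².
v = v₀ + at = 0.671 + (3.8)(4.5) = 17.8 m/s
Δx = v₀t + ½at² = 0.671·4.5 + 0.5·3.8·4.5² = 41.5 m

Phase 3 (decelerating): v₀ = 17.8 m/s, a = -4.4 m/s².
v = v₀ + at → t = (0 − 17.8) / -4.4 = 4.04 s
v² = v₀² + 2aΔx → Δx = (0² − 17.8²)/(2·-4.4) = 35.9 m
Distance in phase 3 = 35.9 m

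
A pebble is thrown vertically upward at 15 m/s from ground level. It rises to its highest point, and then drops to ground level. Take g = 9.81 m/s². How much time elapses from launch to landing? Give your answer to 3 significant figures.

3.06 s

Phase 1 (rising): v₀ = 15.0 m/s, a = -9.81 m/s².
v = v₀ + at → t = (0 − 15.0) / -9.81 = 1.53 s
v² = v₀² + 2aΔx → Δx = (0² − 15.0²)/(2·-9.81) = 11.5 m

Phase 2 (falling): v₀ = 0 m/s, a = -9.81 m/s².
Falls 11.5 m from rest: t = √(2·11.5/9.81) = 1.53 s; v = g·t = 15.0 m/s.
Total time = 1.53 + 1.53 = 3.06 s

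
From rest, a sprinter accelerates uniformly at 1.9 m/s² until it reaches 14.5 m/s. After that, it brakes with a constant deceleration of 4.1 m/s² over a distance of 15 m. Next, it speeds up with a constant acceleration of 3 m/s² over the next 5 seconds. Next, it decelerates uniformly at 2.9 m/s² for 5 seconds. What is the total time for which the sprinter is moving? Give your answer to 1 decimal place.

Phase 1 (accelerating): v₀ = 0 m/s, a = 1.9 m/s².
v = v₀ + at → t = (14.5 − 0) / 1.9 = 7.63 s
v² = v₀² + 2aΔx → Δx = (14.5² − 0²)/(2·1.9) = 55.3 m

Phase 2 (decelerating): v₀ = 14.5 m/s, a = -4.1 m/s².
v² = v₀² + 2aΔx = 14.5² + 2·-4.1·15 = 87.3 → v = 9.34 m/s
t = (v − v₀)/a = (9.34 − 14.5)/-4.1 = 1.26 s

Phase 3 (accelerating): v₀ = 9.34 m/s, a = 3 m/s².
v = v₀ + at = 9.34 + (3)(5) = 24.3 m/s
Δx = v₀t + ½at² = 9.34·5 + 0.5·3·5² = 84.2 m

Phase 4 (decelerating): v₀ = 24.3 m/s, a = -2.9 m/s².
v = v₀ + at = 24.3 + (-2.9)(5) = 9.84 m/s
Δx = v₀t + ½at² = 24.3·5 + 0.5·-2.9·5² = 85.5 m
Total time = 7.63 + 1.26 + 5.00 + 5.00 = 18.9 s

18.9 s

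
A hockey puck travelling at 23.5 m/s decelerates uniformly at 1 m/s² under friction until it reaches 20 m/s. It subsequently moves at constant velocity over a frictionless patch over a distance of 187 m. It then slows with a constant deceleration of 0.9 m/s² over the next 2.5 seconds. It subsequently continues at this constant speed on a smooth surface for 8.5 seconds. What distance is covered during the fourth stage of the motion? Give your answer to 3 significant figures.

151 m

Phase 1 (decelerating): v₀ = 23.5 m/s, a = -1 m/s².
v = v₀ + at → t = (20 − 23.5) / -1 = 3.50 s
v² = v₀² + 2aΔx → Δx = (20² − 23.5²)/(2·-1) = 76.1 m

Phase 2 (constant speed): v₀ = 20.0 m/s, a = 0 m/s².
Constant speed: t = d/v = 187/20.0 = 9.35 s

Phase 3 (decelerating): v₀ = 20.0 m/s, a = -0.9 m/s².
v = v₀ + at = 20.0 + (-0.9)(2.5) = 17.8 m/s
Δx = v₀t + ½at² = 20.0·2.5 + 0.5·-0.9·2.5² = 47.2 m

Phase 4 (constant speed): v₀ = 17.8 m/s, a = 0 m/s².
v = v₀ + at = 17.8 + (0)(8.5) = 17.8 m/s
Δx = v₀t + ½at² = 17.8·8.5 + 0.5·0·8.5² = 151 m
Distance in phase 4 = 151 m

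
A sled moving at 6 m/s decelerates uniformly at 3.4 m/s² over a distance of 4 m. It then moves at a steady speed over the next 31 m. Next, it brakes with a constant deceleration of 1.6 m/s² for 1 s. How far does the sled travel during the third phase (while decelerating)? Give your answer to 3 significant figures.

2.17 m

Phase 1 (decelerating): v₀ = 6.00 m/s, a = -3.4 m/s².
v² = v₀² + 2aΔx = 6.00² + 2·-3.4·4 = 8.80 → v = 2.97 m/s
t = (v − v₀)/a = (2.97 − 6.00)/-3.4 = 0.892 s

Phase 2 (constant speed): v₀ = 2.97 m/s, a = 0 m/s².
Constant speed: t = d/v = 31/2.97 = 10.5 s

Phase 3 (decelerating): v₀ = 2.97 m/s, a = -1.6 m/s².
v = v₀ + at = 2.97 + (-1.6)(1) = 1.37 m/s
Δx = v₀t + ½at² = 2.97·1 + 0.5·-1.6·1² = 2.17 m
Distance in phase 3 = 2.17 m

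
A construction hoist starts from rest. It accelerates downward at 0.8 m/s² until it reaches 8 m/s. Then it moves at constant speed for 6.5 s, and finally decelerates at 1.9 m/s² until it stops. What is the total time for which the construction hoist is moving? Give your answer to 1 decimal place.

20.7 s

Phase 1 (accelerating): v₀ = 0 m/s, a = 0.8 m/s².
v = v₀ + at → t = (8 − 0) / 0.8 = 10.0 s
v² = v₀² + 2aΔx → Δx = (8² − 0²)/(2·0.8) = 40.0 m

Phase 2 (constant speed): v₀ = 8.00 m/s, a = 0 m/s².
v = v₀ + at = 8.00 + (0)(6.5) = 8.00 m/s
Δx = v₀t + ½at² = 8.00·6.5 + 0.5·0·6.5² = 52.0 m

Phase 3 (decelerating): v₀ = 8.00 m/s, a = -1.9 m/s².
v = v₀ + at → t = (0 − 8.00) / -1.9 = 4.21 s
v² = v₀² + 2aΔx → Δx = (0² − 8.00²)/(2·-1.9) = 16.8 m
Total time = 10.0 + 6.50 + 4.21 = 20.7 s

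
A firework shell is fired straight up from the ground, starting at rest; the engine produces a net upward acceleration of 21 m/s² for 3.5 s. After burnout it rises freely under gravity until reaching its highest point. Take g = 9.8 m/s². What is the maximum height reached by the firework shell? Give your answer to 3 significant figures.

404 m

Phase 1 (powered ascent): v₀ = 0 m/s, a = 21 m/s².
v = v₀ + at = 0 + (21)(3.5) = 73.5 m/s
Δx = v₀t + ½at² = 0·3.5 + 0.5·21·3.5² = 129 m

Phase 2 (coasting upward): v₀ = 73.5 m/s, a = -9.8 m/s².
v = v₀ + at → t = (0 − 73.5) / -9.8 = 7.50 s
v² = v₀² + 2aΔx → Δx = (0² − 73.5²)/(2·-9.8) = 276 m
Maximum height = 129 + 276 = 404 m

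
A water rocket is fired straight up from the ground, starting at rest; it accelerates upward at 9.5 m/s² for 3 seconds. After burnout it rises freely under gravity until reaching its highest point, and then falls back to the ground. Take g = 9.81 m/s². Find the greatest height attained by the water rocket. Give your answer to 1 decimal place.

Phase 1 (powered ascent): v₀ = 0 m/s, a = 9.5 m/s².
v = v₀ + at = 0 + (9.5)(3) = 28.5 m/s
Δx = v₀t + ½at² = 0·3 + 0.5·9.5·3² = 42.8 m

Phase 2 (coasting upward): v₀ = 28.5 m/s, a = -9.81 m/s².
v = v₀ + at → t = (0 − 28.5) / -9.81 = 2.91 s
v² = v₀² + 2aΔx → Δx = (0² − 28.5²)/(2·-9.81) = 41.4 m
Maximum height = 42.8 + 41.4 = 84.1 m

84.1 m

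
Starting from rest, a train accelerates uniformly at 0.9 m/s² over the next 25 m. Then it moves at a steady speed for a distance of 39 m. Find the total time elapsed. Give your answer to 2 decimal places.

Phase 1 (accelerating): v₀ = 0 m/s, a = 0.9 m/s².
v² = v₀² + 2aΔx = 0² + 2·0.9·25 = 45.0 → v = 6.71 m/s
t = (v − v₀)/a = (6.71 − 0)/0.9 = 7.45 s

Phase 2 (constant speed): v₀ = 6.71 m/s, a = 0 m/s².
Constant speed: t = d/v = 39/6.71 = 5.81 s
Total time = 7.45 + 5.81 = 13.3 s

13.27 s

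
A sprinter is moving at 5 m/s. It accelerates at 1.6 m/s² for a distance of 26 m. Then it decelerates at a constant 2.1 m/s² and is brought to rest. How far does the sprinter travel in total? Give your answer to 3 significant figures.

Phase 1 (accelerating): v₀ = 5.00 m/s, a = 1.6 m/s².
v² = v₀² + 2aΔx = 5.00² + 2·1.6·26 = 108 → v = 10.4 m/s
t = (v − v₀)/a = (10.4 − 5.00)/1.6 = 3.38 s

Phase 2 (decelerating): v₀ = 10.4 m/s, a = -2.1 m/s².
v = v₀ + at → t = (0 − 10.4) / -2.1 = 4.95 s
v² = v₀² + 2aΔx → Δx = (0² − 10.4²)/(2·-2.1) = 25.8 m
Total distance = 26.0 + 25.8 = 51.8 m

51.8 m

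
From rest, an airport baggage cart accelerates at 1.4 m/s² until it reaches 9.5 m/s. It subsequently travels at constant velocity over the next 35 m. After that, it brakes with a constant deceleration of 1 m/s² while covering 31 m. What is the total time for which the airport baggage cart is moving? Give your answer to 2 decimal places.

14.65 s

Phase 1 (accelerating): v₀ = 0 m/s, a = 1.4 m/s².
v = v₀ + at → t = (9.5 − 0) / 1.4 = 6.79 s
v² = v₀² + 2aΔx → Δx = (9.5² − 0²)/(2·1.4) = 32.2 m

Phase 2 (constant speed): v₀ = 9.50 m/s, a = 0 m/s².
Constant speed: t = d/v = 35/9.50 = 3.68 s

Phase 3 (decelerating): v₀ = 9.50 m/s, a = -1 m/s².
v² = v₀² + 2aΔx = 9.50² + 2·-1·31 = 28.2 → v = 5.32 m/s
t = (v − v₀)/a = (5.32 − 9.50)/-1 = 4.18 s
Total time = 6.79 + 3.68 + 4.18 = 14.7 s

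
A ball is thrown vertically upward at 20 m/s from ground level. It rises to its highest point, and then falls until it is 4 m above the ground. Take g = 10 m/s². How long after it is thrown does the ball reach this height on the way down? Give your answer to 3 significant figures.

Phase 1 (rising): v₀ = 20.0 m/s, a = -10 m/s².
v = v₀ + at → t = (0 − 20.0) / -10 = 2.00 s
v² = v₀² + 2aΔx → Δx = (0² − 20.0²)/(2·-10) = 20.0 m

Phase 2 (falling): v₀ = 0 m/s, a = -10 m/s².
Falls 16.0 m from rest: t = √(2·16.0/10) = 1.79 s; v = g·t = 17.9 m/s.
Total time = 2.00 + 1.79 = 3.79 s

3.79 s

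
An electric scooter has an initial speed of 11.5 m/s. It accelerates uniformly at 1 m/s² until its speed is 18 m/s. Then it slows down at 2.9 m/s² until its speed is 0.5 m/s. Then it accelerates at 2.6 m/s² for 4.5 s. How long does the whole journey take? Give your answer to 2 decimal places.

Phase 1 (accelerating): v₀ = 11.5 m/s, a = 1 m/s².
v = v₀ + at → t = (18 − 11.5) / 1 = 6.50 s
v² = v₀² + 2aΔx → Δx = (18² − 11.5²)/(2·1) = 95.9 m

Phase 2 (decelerating): v₀ = 18.0 m/s, a = -2.9 m/s².
v = v₀ + at → t = (0.5 − 18.0) / -2.9 = 6.03 s
v² = v₀² + 2aΔx → Δx = (0.5² − 18.0²)/(2·-2.9) = 55.8 m

Phase 3 (accelerating): v₀ = 0.500 m/s, a = 2.6 m/s².
v = v₀ + at = 0.500 + (2.6)(4.5) = 12.2 m/s
Δx = v₀t + ½at² = 0.500·4.5 + 0.5·2.6·4.5² = 28.6 m
Total time = 6.50 + 6.03 + 4.50 = 17.0 s

17.03 s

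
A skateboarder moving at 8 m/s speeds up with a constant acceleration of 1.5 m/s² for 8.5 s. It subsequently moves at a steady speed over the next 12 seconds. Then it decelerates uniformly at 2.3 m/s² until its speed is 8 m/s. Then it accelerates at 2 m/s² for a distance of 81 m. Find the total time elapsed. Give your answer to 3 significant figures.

31.9 s

Phase 1 (accelerating): v₀ = 8.00 m/s, a = 1.5 m/s².
v = v₀ + at = 8.00 + (1.5)(8.5) = 20.8 m/s
Δx = v₀t + ½at² = 8.00·8.5 + 0.5·1.5·8.5² = 122 m

Phase 2 (constant speed): v₀ = 20.8 m/s, a = 0 m/s².
v = v₀ + at = 20.8 + (0)(12) = 20.8 m/s
Δx = v₀t + ½at² = 20.8·12 + 0.5·0·12² = 249 m

Phase 3 (decelerating): v₀ = 20.8 m/s, a = -2.3 m/s².
v = v₀ + at → t = (8 − 20.8) / -2.3 = 5.54 s
v² = v₀² + 2aΔx → Δx = (8² − 20.8²)/(2·-2.3) = 79.7 m

Phase 4 (accelerating): v₀ = 8.00 m/s, a = 2 m/s².
v² = v₀² + 2aΔx = 8.00² + 2·2·81 = 388 → v = 19.7 m/s
t = (v − v₀)/a = (19.7 − 8.00)/2 = 5.85 s
Total time = 8.50 + 12.0 + 5.54 + 5.85 = 31.9 s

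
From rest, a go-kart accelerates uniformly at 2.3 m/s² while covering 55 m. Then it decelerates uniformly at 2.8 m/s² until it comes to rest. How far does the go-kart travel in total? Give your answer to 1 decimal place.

100.2 m

Phase 1 (accelerating): v₀ = 0 m/s, a = 2.3 m/s².
v² = v₀² + 2aΔx = 0² + 2·2.3·55 = 253 → v = 15.9 m/s
t = (v − v₀)/a = (15.9 − 0)/2.3 = 6.92 s

Phase 2 (decelerating): v₀ = 15.9 m/s, a = -2.8 m/s².
v = v₀ + at → t = (0 − 15.9) / -2.8 = 5.68 s
v² = v₀² + 2aΔx → Δx = (0² − 15.9²)/(2·-2.8) = 45.2 m
Total distance = 55.0 + 45.2 = 100 m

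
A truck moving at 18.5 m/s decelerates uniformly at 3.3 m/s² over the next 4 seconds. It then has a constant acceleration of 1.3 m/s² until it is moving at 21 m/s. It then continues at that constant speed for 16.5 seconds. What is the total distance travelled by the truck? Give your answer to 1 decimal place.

Phase 1 (decelerating): v₀ = 18.5 m/s, a = -3.3 m/s².
v = v₀ + at = 18.5 + (-3.3)(4) = 5.30 m/s
Δx = v₀t + ½at² = 18.5·4 + 0.5·-3.3·4² = 47.6 m

Phase 2 (accelerating): v₀ = 5.30 m/s, a = 1.3 m/s².
v = v₀ + at → t = (21 − 5.30) / 1.3 = 12.1 s
v² = v₀² + 2aΔx → Δx = (21² − 5.30²)/(2·1.3) = 159 m

Phase 3 (constant speed): v₀ = 21.0 m/s, a = 0 m/s².
v = v₀ + at = 21.0 + (0)(16.5) = 21.0 m/s
Δx = v₀t + ½at² = 21.0·16.5 + 0.5·0·16.5² = 346 m
Total distance = 47.6 + 159 + 346 = 553 m

552.9 m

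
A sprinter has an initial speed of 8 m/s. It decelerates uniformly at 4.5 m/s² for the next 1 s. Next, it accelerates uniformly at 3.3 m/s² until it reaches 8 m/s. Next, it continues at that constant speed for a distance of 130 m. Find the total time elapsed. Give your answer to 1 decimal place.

Phase 1 (decelerating): v₀ = 8.00 m/s, a = -4.5 m/s².
v = v₀ + at = 8.00 + (-4.5)(1) = 3.50 m/s
Δx = v₀t + ½at² = 8.00·1 + 0.5·-4.5·1² = 5.75 m

Phase 2 (accelerating): v₀ = 3.50 m/s, a = 3.3 m/s².
v = v₀ + at → t = (8 − 3.50) / 3.3 = 1.36 s
v² = v₀² + 2aΔx → Δx = (8² − 3.50²)/(2·3.3) = 7.84 m

Phase 3 (constant speed): v₀ = 8.00 m/s, a = 0 m/s².
Constant speed: t = d/v = 130/8.00 = 16.2 s
Total time = 1.00 + 1.36 + 16.2 = 18.6 s

18.6 s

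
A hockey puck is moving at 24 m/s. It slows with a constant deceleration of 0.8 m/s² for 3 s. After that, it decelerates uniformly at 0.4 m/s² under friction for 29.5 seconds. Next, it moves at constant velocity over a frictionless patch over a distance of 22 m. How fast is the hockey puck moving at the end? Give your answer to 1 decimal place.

Phase 1 (decelerating): v₀ = 24.0 m/s, a = -0.8 m/s².
v = v₀ + at = 24.0 + (-0.8)(3) = 21.6 m/s
Δx = v₀t + ½at² = 24.0·3 + 0.5·-0.8·3² = 68.4 m

Phase 2 (decelerating): v₀ = 21.6 m/s, a = -0.4 m/s².
v = v₀ + at = 21.6 + (-0.4)(29.5) = 9.80 m/s
Δx = v₀t + ½at² = 21.6·29.5 + 0.5·-0.4·29.5² = 463 m

Phase 3 (constant speed): v₀ = 9.80 m/s, a = 0 m/s².
Constant speed: t = d/v = 22/9.80 = 2.24 s
Final speed = 9.80 m/s

9.8 m/s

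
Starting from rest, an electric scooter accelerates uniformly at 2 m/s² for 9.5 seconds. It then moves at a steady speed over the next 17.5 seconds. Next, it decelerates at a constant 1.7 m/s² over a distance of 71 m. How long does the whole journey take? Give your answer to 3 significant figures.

Phase 1 (accelerating): v₀ = 0 m/s, a = 2 m/s².
v = v₀ + at = 0 + (2)(9.5) = 19.0 m/s
Δx = v₀t + ½at² = 0·9.5 + 0.5·2·9.5² = 90.2 m

Phase 2 (constant speed): v₀ = 19.0 m/s, a = 0 m/s².
v = v₀ + at = 19.0 + (0)(17.5) = 19.0 m/s
Δx = v₀t + ½at² = 19.0·17.5 + 0.5·0·17.5² = 332 m

Phase 3 (decelerating): v₀ = 19.0 m/s, a = -1.7 m/s².
v² = v₀² + 2aΔx = 19.0² + 2·-1.7·71 = 120 → v = 10.9 m/s
t = (v − v₀)/a = (10.9 − 19.0)/-1.7 = 4.74 s
Total time = 9.50 + 17.5 + 4.74 = 31.7 s

31.7 s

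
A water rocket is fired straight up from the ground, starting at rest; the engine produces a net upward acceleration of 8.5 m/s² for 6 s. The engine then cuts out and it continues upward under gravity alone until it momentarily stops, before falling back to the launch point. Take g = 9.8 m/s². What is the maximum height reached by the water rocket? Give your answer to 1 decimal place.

Phase 1 (powered ascent): v₀ = 0 m/s, a = 8.5 m/s².
v = v₀ + at = 0 + (8.5)(6) = 51.0 m/s
Δx = v₀t + ½at² = 0·6 + 0.5·8.5·6² = 153 m

Phase 2 (coasting upward): v₀ = 51.0 m/s, a = -9.8 m/s².
v = v₀ + at → t = (0 − 51.0) / -9.8 = 5.20 s
v² = v₀² + 2aΔx → Δx = (0² − 51.0²)/(2·-9.8) = 133 m
Maximum height = 153 + 133 = 286 m

285.7 m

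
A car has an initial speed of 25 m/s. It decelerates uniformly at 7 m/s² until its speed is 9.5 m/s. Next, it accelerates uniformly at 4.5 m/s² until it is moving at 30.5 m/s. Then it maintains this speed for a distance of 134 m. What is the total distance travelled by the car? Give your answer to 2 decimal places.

265.53 m

Phase 1 (decelerating): v₀ = 25.0 m/s, a = -7 m/s².
v = v₀ + at → t = (9.5 − 25.0) / -7 = 2.21 s
v² = v₀² + 2aΔx → Δx = (9.5² − 25.0²)/(2·-7) = 38.2 m

Phase 2 (accelerating): v₀ = 9.50 m/s, a = 4.5 m/s².
v = v₀ + at → t = (30.5 − 9.50) / 4.5 = 4.67 s
v² = v₀² + 2aΔx → Δx = (30.5² − 9.50²)/(2·4.5) = 93.3 m

Phase 3 (constant speed): v₀ = 30.5 m/s, a = 0 m/s².
Constant speed: t = d/v = 134/30.5 = 4.39 s
Total distance = 38.2 + 93.3 + 134 = 266 m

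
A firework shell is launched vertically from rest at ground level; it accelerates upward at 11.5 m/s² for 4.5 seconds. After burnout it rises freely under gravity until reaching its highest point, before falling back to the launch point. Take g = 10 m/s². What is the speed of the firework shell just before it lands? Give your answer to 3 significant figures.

Phase 1 (powered ascent): v₀ = 0 m/s, a = 11.5 m/s².
v = v₀ + at = 0 + (11.5)(4.5) = 51.8 m/s
Δx = v₀t + ½at² = 0·4.5 + 0.5·11.5·4.5² = 116 m

Phase 2 (coasting upward): v₀ = 51.8 m/s, a = -10 m/s².
v = v₀ + at → t = (0 − 51.8) / -10 = 5.17 s
v² = v₀² + 2aΔx → Δx = (0² − 51.8²)/(2·-10) = 134 m

Phase 3 (free fall): v₀ = 0 m/s, a = -10 m/s².
Falls 250 m from rest: t = √(2·250/10) = 7.08 s; v = g·t = 70.8 m/s.
Impact speed = 70.8 m/s

70.8 m/s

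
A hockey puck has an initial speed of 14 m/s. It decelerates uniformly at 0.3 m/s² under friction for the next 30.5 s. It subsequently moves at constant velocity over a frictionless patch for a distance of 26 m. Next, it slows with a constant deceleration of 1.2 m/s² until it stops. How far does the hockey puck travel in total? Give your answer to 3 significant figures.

Phase 1 (decelerating): v₀ = 14.0 m/s, a = -0.3 m/s².
v = v₀ + at = 14.0 + (-0.3)(30.5) = 4.85 m/s
Δx = v₀t + ½at² = 14.0·30.5 + 0.5·-0.3·30.5² = 287 m

Phase 2 (constant speed): v₀ = 4.85 m/s, a = 0 m/s².
Constant speed: t = d/v = 26/4.85 = 5.36 s

Phase 3 (decelerating): v₀ = 4.85 m/s, a = -1.2 m/s².
v = v₀ + at → t = (0 − 4.85) / -1.2 = 4.04 s
v² = v₀² + 2aΔx → Δx = (0² − 4.85²)/(2·-1.2) = 9.80 m
Total distance = 287 + 26.0 + 9.80 = 323 m

323 m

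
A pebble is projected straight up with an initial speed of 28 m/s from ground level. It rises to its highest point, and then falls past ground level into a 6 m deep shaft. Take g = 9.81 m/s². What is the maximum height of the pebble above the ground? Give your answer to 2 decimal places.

39.96 m

Phase 1 (rising): v₀ = 28.0 m/s, a = -9.81 m/s².
v = v₀ + at → t = (0 − 28.0) / -9.81 = 2.85 s
v² = v₀² + 2aΔx → Δx = (0² − 28.0²)/(2·-9.81) = 40.0 m
Maximum height = 40.0 m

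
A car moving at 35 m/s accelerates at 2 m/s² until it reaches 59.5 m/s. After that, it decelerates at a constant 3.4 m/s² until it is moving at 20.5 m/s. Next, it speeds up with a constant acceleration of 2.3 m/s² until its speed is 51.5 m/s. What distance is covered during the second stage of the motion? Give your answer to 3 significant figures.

Phase 1 (accelerating): v₀ = 35.0 m/s, a = 2 m/s².
v = v₀ + at → t = (59.5 − 35.0) / 2 = 12.2 s
v² = v₀² + 2aΔx → Δx = (59.5² − 35.0²)/(2·2) = 579 m

Phase 2 (decelerating): v₀ = 59.5 m/s, a = -3.4 m/s².
v = v₀ + at → t = (20.5 − 59.5) / -3.4 = 11.5 s
v² = v₀² + 2aΔx → Δx = (20.5² − 59.5²)/(2·-3.4) = 459 m
Distance in phase 2 = 459 m

459 m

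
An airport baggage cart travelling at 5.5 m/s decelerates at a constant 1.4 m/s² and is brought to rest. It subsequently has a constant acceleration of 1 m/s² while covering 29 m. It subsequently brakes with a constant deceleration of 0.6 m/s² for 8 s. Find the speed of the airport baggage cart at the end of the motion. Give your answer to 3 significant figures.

2.82 m/s

Phase 1 (decelerating): v₀ = 5.50 m/s, a = -1.4 m/s².
v = v₀ + at → t = (0 − 5.50) / -1.4 = 3.93 s
v² = v₀² + 2aΔx → Δx = (0² − 5.50²)/(2·-1.4) = 10.8 m

Phase 2 (accelerating): v₀ = 0 m/s, a = 1 m/s².
v² = v₀² + 2aΔx = 0² + 2·1·29 = 58.0 → v = 7.62 m/s
t = (v − v₀)/a = (7.62 − 0)/1 = 7.62 s

Phase 3 (decelerating): v₀ = 7.62 m/s, a = -0.6 m/s².
v = v₀ + at = 7.62 + (-0.6)(8) = 2.82 m/s
Δx = v₀t + ½at² = 7.62·8 + 0.5·-0.6·8² = 41.7 m
Final speed = 2.82 m/s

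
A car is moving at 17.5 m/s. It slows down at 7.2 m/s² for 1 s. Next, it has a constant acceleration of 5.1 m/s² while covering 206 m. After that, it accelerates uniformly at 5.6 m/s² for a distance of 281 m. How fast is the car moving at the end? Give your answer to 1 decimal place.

73.2 m/s

Phase 1 (decelerating): v₀ = 17.5 m/s, a = -7.2 m/s².
v = v₀ + at = 17.5 + (-7.2)(1) = 10.3 m/s
Δx = v₀t + ½at² = 17.5·1 + 0.5·-7.2·1² = 13.9 m

Phase 2 (accelerating): v₀ = 10.3 m/s, a = 5.1 m/s².
v² = v₀² + 2aΔx = 10.3² + 2·5.1·206 = 2210 → v = 47.0 m/s
t = (v − v₀)/a = (47.0 − 10.3)/5.1 = 7.19 s

Phase 3 (accelerating): v₀ = 47.0 m/s, a = 5.6 m/s².
v² = v₀² + 2aΔx = 47.0² + 2·5.6·281 = 5350 → v = 73.2 m/s
t = (v − v₀)/a = (73.2 − 47.0)/5.6 = 4.68 s
Final speed = 73.2 m/s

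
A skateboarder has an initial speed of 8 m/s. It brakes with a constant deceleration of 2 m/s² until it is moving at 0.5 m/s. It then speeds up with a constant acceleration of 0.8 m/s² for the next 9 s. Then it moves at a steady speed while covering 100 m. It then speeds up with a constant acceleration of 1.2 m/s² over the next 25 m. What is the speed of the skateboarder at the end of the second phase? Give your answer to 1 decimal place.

7.7 m/s

Phase 1 (decelerating): v₀ = 8.00 m/s, a = -2 m/s².
v = v₀ + at → t = (0.5 − 8.00) / -2 = 3.75 s
v² = v₀² + 2aΔx → Δx = (0.5² − 8.00²)/(2·-2) = 15.9 m

Phase 2 (accelerating): v₀ = 0.500 m/s, a = 0.8 m/s².
v = v₀ + at = 0.500 + (0.8)(9) = 7.70 m/s
Δx = v₀t + ½at² = 0.500·9 + 0.5·0.8·9² = 36.9 m
Speed at end of phase 2 = 7.70 m/s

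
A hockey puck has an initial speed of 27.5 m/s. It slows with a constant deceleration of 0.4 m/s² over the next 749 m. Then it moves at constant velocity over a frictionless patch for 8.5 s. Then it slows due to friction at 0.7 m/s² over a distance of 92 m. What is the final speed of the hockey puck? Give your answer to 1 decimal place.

Phase 1 (decelerating): v₀ = 27.5 m/s, a = -0.4 m/s².
v² = v₀² + 2aΔx = 27.5² + 2·-0.4·749 = 157 → v = 12.5 m/s
t = (v − v₀)/a = (12.5 − 27.5)/-0.4 = 37.4 s

Phase 2 (constant speed): v₀ = 12.5 m/s, a = 0 m/s².
v = v₀ + at = 12.5 + (0)(8.5) = 12.5 m/s
Δx = v₀t + ½at² = 12.5·8.5 + 0.5·0·8.5² = 107 m

Phase 3 (decelerating): v₀ = 12.5 m/s, a = -0.7 m/s².
v² = v₀² + 2aΔx = 12.5² + 2·-0.7·92 = 28.2 → v = 5.32 m/s
t = (v − v₀)/a = (5.32 − 12.5)/-0.7 = 10.3 s
Final speed = 5.32 m/s

5.3 m/s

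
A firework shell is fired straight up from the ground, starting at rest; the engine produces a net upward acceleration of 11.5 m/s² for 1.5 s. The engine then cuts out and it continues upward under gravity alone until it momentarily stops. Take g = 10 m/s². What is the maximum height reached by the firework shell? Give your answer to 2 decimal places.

Phase 1 (powered ascent): v₀ = 0 m/s, a = 11.5 m/s².
v = v₀ + at = 0 + (11.5)(1.5) = 17.2 m/s
Δx = v₀t + ½at² = 0·1.5 + 0.5·11.5·1.5² = 12.9 m

Phase 2 (coasting upward): v₀ = 17.2 m/s, a = -10 m/s².
v = v₀ + at → t = (0 − 17.2) / -10 = 1.73 s
v² = v₀² + 2aΔx → Δx = (0² − 17.2²)/(2·-10) = 14.9 m
Maximum height = 12.9 + 14.9 = 27.8 m

27.82 m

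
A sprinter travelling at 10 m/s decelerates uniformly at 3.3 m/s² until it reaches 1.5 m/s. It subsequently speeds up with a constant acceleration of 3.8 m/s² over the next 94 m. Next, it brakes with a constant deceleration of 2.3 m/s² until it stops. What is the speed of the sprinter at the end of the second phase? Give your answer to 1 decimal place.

26.8 m/s

Phase 1 (decelerating): v₀ = 10.0 m/s, a = -3.3 m/s².
v = v₀ + at → t = (1.5 − 10.0) / -3.3 = 2.58 s
v² = v₀² + 2aΔx → Δx = (1.5² − 10.0²)/(2·-3.3) = 14.8 m

Phase 2 (accelerating): v₀ = 1.50 m/s, a = 3.8 m/s².
v² = v₀² + 2aΔx = 1.50² + 2·3.8·94 = 717 → v = 26.8 m/s
t = (v − v₀)/a = (26.8 − 1.50)/3.8 = 6.65 s
Speed at end of phase 2 = 26.8 m/s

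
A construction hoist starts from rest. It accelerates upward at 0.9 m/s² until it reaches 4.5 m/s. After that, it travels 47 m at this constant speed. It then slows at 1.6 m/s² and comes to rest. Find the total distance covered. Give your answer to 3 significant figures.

Phase 1 (accelerating): v₀ = 0 m/s, a = 0.9 m/s².
v = v₀ + at → t = (4.5 − 0) / 0.9 = 5.00 s
v² = v₀² + 2aΔx → Δx = (4.5² − 0²)/(2·0.9) = 11.2 m

Phase 2 (constant speed): v₀ = 4.50 m/s, a = 0 m/s².
Constant speed: t = d/v = 47/4.50 = 10.4 s

Phase 3 (decelerating): v₀ = 4.50 m/s, a = -1.6 m/s².
v = v₀ + at → t = (0 − 4.50) / -1.6 = 2.81 s
v² = v₀² + 2aΔx → Δx = (0² − 4.50²)/(2·-1.6) = 6.33 m
Total distance = 11.2 + 47.0 + 6.33 = 64.6 m

64.6 m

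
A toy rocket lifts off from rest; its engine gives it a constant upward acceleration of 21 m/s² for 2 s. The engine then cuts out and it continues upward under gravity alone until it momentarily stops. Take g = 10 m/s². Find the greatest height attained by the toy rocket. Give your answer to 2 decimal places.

Phase 1 (powered ascent): v₀ = 0 m/s, a = 21 m/s².
v = v₀ + at = 0 + (21)(2) = 42.0 m/s
Δx = v₀t + ½at² = 0·2 + 0.5·21·2² = 42.0 m

Phase 2 (coasting upward): v₀ = 42.0 m/s, a = -10 m/s².
v = v₀ + at → t = (0 − 42.0) / -10 = 4.20 s
v² = v₀² + 2aΔx → Δx = (0² − 42.0²)/(2·-10) = 88.2 m
Maximum height = 42.0 + 88.2 = 130 m

130.20 m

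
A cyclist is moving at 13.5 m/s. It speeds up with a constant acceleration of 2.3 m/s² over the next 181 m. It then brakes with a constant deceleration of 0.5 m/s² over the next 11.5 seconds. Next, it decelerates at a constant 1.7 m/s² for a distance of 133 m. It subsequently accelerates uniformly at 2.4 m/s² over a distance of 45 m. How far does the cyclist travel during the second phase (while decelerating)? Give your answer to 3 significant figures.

Phase 1 (accelerating): v₀ = 13.5 m/s, a = 2.3 m/s².
v² = v₀² + 2aΔx = 13.5² + 2·2.3·181 = 1010 → v = 31.9 m/s
t = (v − v₀)/a = (31.9 − 13.5)/2.3 = 7.98 s

Phase 2 (decelerating): v₀ = 31.9 m/s, a = -0.5 m/s².
v = v₀ + at = 31.9 + (-0.5)(11.5) = 26.1 m/s
Δx = v₀t + ½at² = 31.9·11.5 + 0.5·-0.5·11.5² = 333 m
Distance in phase 2 = 333 m

333 m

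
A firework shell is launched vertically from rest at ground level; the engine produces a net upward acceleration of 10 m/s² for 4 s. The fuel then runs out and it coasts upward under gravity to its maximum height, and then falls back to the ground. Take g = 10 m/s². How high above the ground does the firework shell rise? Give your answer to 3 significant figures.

160 m

Phase 1 (powered ascent): v₀ = 0 m/s, a = 10 m/s².
v = v₀ + at = 0 + (10)(4) = 40.0 m/s
Δx = v₀t + ½at² = 0·4 + 0.5·10·4² = 80.0 m

Phase 2 (coasting upward): v₀ = 40.0 m/s, a = -10 m/s².
v = v₀ + at → t = (0 − 40.0) / -10 = 4.00 s
v² = v₀² + 2aΔx → Δx = (0² − 40.0²)/(2·-10) = 80.0 m
Maximum height = 80.0 + 80.0 = 160 m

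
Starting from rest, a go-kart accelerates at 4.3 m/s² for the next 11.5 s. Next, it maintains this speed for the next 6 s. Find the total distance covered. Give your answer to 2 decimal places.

Phase 1 (accelerating): v₀ = 0 m/s, a = 4.3 m/s².
v = v₀ + at = 0 + (4.3)(11.5) = 49.4 m/s
Δx = v₀t + ½at² = 0·11.5 + 0.5·4.3·11.5² = 284 m

Phase 2 (constant speed): v₀ = 49.4 m/s, a = 0 m/s².
v = v₀ + at = 49.4 + (0)(6) = 49.4 m/s
Δx = v₀t + ½at² = 49.4·6 + 0.5·0·6² = 297 m
Total distance = 284 + 297 = 581 m

581.04 m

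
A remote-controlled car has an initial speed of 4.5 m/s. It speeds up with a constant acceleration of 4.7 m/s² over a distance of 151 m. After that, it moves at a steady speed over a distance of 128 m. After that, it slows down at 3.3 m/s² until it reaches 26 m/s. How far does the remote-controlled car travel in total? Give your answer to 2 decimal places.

394.70 m

Phase 1 (accelerating): v₀ = 4.50 m/s, a = 4.7 m/s².
v² = v₀² + 2aΔx = 4.50² + 2·4.7·151 = 1440 → v = 37.9 m/s
t = (v − v₀)/a = (37.9 − 4.50)/4.7 = 7.12 s

Phase 2 (constant speed): v₀ = 37.9 m/s, a = 0 m/s².
Constant speed: t = d/v = 128/37.9 = 3.37 s

Phase 3 (decelerating): v₀ = 37.9 m/s, a = -3.3 m/s².
v = v₀ + at → t = (26 − 37.9) / -3.3 = 3.62 s
v² = v₀² + 2aΔx → Δx = (26² − 37.9²)/(2·-3.3) = 116 m
Total distance = 151 + 128 + 116 = 395 m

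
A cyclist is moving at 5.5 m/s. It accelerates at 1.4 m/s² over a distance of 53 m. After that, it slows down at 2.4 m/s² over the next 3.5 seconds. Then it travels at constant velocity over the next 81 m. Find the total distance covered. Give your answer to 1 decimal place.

Phase 1 (accelerating): v₀ = 5.50 m/s, a = 1.4 m/s².
v² = v₀² + 2aΔx = 5.50² + 2·1.4·53 = 179 → v = 13.4 m/s
t = (v − v₀)/a = (13.4 − 5.50)/1.4 = 5.62 s

Phase 2 (decelerating): v₀ = 13.4 m/s, a = -2.4 m/s².
v = v₀ + at = 13.4 + (-2.4)(3.5) = 4.97 m/s
Δx = v₀t + ½at² = 13.4·3.5 + 0.5·-2.4·3.5² = 32.1 m

Phase 3 (constant speed): v₀ = 4.97 m/s, a = 0 m/s².
Constant speed: t = d/v = 81/4.97 = 16.3 s
Total distance = 53.0 + 32.1 + 81.0 = 166 m

166.1 m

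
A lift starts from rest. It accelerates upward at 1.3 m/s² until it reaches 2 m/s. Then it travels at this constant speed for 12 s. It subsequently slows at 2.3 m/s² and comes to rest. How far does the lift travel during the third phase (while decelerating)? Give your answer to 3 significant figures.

Phase 1 (accelerating): v₀ = 0 m/s, a = 1.3 m/s².
v = v₀ + at → t = (2 − 0) / 1.3 = 1.54 s
v² = v₀² + 2aΔx → Δx = (2² − 0²)/(2·1.3) = 1.54 m

Phase 2 (constant speed): v₀ = 2.00 m/s, a = 0 m/s².
v = v₀ + at = 2.00 + (0)(12) = 2.00 m/s
Δx = v₀t + ½at² = 2.00·12 + 0.5·0·12² = 24.0 m

Phase 3 (decelerating): v₀ = 2.00 m/s, a = -2.3 m/s².
v = v₀ + at → t = (0 − 2.00) / -2.3 = 0.870 s
v² = v₀² + 2aΔx → Δx = (0² − 2.00²)/(2·-2.3) = 0.870 m
Distance in phase 3 = 0.870 m

0.870 m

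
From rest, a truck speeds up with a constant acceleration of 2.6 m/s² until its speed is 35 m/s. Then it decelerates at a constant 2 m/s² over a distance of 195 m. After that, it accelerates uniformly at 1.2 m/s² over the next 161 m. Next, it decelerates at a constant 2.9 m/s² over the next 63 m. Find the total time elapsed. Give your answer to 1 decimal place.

29.4 s

Phase 1 (accelerating): v₀ = 0 m/s, a = 2.6 m/s².
v = v₀ + at → t = (35 − 0) / 2.6 = 13.5 s
v² = v₀² + 2aΔx → Δx = (35² − 0²)/(2·2.6) = 236 m

Phase 2 (decelerating): v₀ = 35.0 m/s, a = -2 m/s².
v² = v₀² + 2aΔx = 35.0² + 2·-2·195 = 445 → v = 21.1 m/s
t = (v − v₀)/a = (21.1 − 35.0)/-2 = 6.95 s

Phase 3 (accelerating): v₀ = 21.1 m/s, a = 1.2 m/s².
v² = v₀² + 2aΔx = 21.1² + 2·1.2·161 = 831 → v = 28.8 m/s
t = (v − v₀)/a = (28.8 − 21.1)/1.2 = 6.45 s

Phase 4 (decelerating): v₀ = 28.8 m/s, a = -2.9 m/s².
v² = v₀² + 2aΔx = 28.8² + 2·-2.9·63 = 466 → v = 21.6 m/s
t = (v − v₀)/a = (21.6 − 28.8)/-2.9 = 2.50 s
Total time = 13.5 + 6.95 + 6.45 + 2.50 = 29.4 s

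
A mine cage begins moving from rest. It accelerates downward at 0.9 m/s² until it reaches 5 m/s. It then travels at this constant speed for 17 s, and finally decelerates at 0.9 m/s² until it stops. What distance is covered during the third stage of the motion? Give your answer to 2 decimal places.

Phase 1 (accelerating): v₀ = 0 m/s, a = 0.9 m/s².
v = v₀ + at → t = (5 − 0) / 0.9 = 5.56 s
v² = v₀² + 2aΔx → Δx = (5² − 0²)/(2·0.9) = 13.9 m

Phase 2 (constant speed): v₀ = 5.00 m/s, a = 0 m/s².
v = v₀ + at = 5.00 + (0)(17) = 5.00 m/s
Δx = v₀t + ½at² = 5.00·17 + 0.5·0·17² = 85.0 m

Phase 3 (decelerating): v₀ = 5.00 m/s, a = -0.9 m/s².
v = v₀ + at → t = (0 − 5.00) / -0.9 = 5.56 s
v² = v₀² + 2aΔx → Δx = (0² − 5.00²)/(2·-0.9) = 13.9 m
Distance in phase 3 = 13.9 m

13.89 m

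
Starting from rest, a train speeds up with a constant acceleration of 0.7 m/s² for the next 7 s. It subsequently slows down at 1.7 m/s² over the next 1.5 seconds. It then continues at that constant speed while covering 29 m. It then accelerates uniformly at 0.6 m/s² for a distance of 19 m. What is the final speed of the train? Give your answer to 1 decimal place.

Phase 1 (accelerating): v₀ = 0 m/s, a = 0.7 m/s².
v = v₀ + at = 0 + (0.7)(7) = 4.90 m/s
Δx = v₀t + ½at² = 0·7 + 0.5·0.7·7² = 17.1 m

Phase 2 (decelerating): v₀ = 4.90 m/s, a = -1.7 m/s².
v = v₀ + at = 4.90 + (-1.7)(1.5) = 2.35 m/s
Δx = v₀t + ½at² = 4.90·1.5 + 0.5·-1.7·1.5² = 5.44 m

Phase 3 (constant speed): v₀ = 2.35 m/s, a = 0 m/s².
Constant speed: t = d/v = 29/2.35 = 12.3 s

Phase 4 (accelerating): v₀ = 2.35 m/s, a = 0.6 m/s².
v² = v₀² + 2aΔx = 2.35² + 2·0.6·19 = 28.3 → v = 5.32 m/s
t = (v − v₀)/a = (5.32 − 2.35)/0.6 = 4.95 s
Final speed = 5.32 m/s

5.3 m/s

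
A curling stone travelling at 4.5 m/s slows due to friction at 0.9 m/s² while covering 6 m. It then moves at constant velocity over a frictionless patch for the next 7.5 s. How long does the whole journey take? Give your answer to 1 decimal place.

Phase 1 (decelerating): v₀ = 4.50 m/s, a = -0.9 m/s².
v² = v₀² + 2aΔx = 4.50² + 2·-0.9·6 = 9.45 → v = 3.07 m/s
t = (v − v₀)/a = (3.07 − 4.50)/-0.9 = 1.58 s

Phase 2 (constant speed): v₀ = 3.07 m/s, a = 0 m/s².
v = v₀ + at = 3.07 + (0)(7.5) = 3.07 m/s
Δx = v₀t + ½at² = 3.07·7.5 + 0.5·0·7.5² = 23.1 m
Total time = 1.58 + 7.50 = 9.08 s

9.1 s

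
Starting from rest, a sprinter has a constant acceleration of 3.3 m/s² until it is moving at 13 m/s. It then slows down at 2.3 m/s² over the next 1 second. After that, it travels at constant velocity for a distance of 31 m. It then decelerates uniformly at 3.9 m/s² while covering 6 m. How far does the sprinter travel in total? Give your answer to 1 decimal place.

74.5 m

Phase 1 (accelerating): v₀ = 0 m/s, a = 3.3 m/s².
v = v₀ + at → t = (13 − 0) / 3.3 = 3.94 s
v² = v₀² + 2aΔx → Δx = (13² − 0²)/(2·3.3) = 25.6 m

Phase 2 (decelerating): v₀ = 13.0 m/s, a = -2.3 m/s².
v = v₀ + at = 13.0 + (-2.3)(1) = 10.7 m/s
Δx = v₀t + ½at² = 13.0·1 + 0.5·-2.3·1² = 11.8 m

Phase 3 (constant speed): v₀ = 10.7 m/s, a = 0 m/s².
Constant speed: t = d/v = 31/10.7 = 2.90 s

Phase 4 (decelerating): v₀ = 10.7 m/s, a = -3.9 m/s².
v² = v₀² + 2aΔx = 10.7² + 2·-3.9·6 = 67.7 → v = 8.23 m/s
t = (v − v₀)/a = (8.23 − 10.7)/-3.9 = 0.634 s
Total distance = 25.6 + 11.8 + 31.0 + 6.00 = 74.5 m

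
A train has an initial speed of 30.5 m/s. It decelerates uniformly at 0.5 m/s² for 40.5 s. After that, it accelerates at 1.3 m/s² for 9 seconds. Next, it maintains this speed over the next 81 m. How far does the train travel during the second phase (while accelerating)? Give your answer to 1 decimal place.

144.9 m

Phase 1 (decelerating): v₀ = 30.5 m/s, a = -0.5 m/s².
v = v₀ + at = 30.5 + (-0.5)(40.5) = 10.2 m/s
Δx = v₀t + ½at² = 30.5·40.5 + 0.5·-0.5·40.5² = 825 m

Phase 2 (accelerating): v₀ = 10.2 m/s, a = 1.3 m/s².
v = v₀ + at = 10.2 + (1.3)(9) = 22.0 m/s
Δx = v₀t + ½at² = 10.2·9 + 0.5·1.3·9² = 145 m
Distance in phase 2 = 145 m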